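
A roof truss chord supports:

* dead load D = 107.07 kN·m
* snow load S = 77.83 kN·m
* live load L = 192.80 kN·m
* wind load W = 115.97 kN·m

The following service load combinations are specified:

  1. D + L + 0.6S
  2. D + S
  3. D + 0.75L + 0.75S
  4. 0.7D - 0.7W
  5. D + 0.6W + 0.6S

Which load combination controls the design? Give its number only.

Combination 1

1. 1.0(107.07) + 1.0(192.80) + 0.6(77.83) = 346.57
2. 1.0(107.07) + 1.0(77.83) = 184.90
3. 1.0(107.07) + 0.75(192.80) + 0.75(77.83) = 310.04
4. 0.7(107.07) - 0.7(115.97) = -6.23
5. 1.0(107.07) + 0.6(115.97) + 0.6(77.83) = 223.35
The largest value is 346.57 kN·m from combination 1.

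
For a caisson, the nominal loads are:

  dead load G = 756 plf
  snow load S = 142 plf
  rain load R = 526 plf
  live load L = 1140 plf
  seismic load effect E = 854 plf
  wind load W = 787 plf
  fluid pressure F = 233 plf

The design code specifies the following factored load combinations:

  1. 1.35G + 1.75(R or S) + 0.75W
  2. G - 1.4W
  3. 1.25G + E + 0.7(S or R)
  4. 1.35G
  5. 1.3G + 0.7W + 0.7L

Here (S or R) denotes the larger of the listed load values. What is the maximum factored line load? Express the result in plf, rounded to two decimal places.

(R or S) → R = 526 plf; (S or R) → R = 526 plf.
1. 1.35(756) + 1.75(526) + 0.75(787) = 1020.60 + 920.50 + 590.25 = 2531.35
2. 1.0(756) - 1.4(787) = 756.00 - 1101.80 = -345.80
3. 1.25(756) + 1.0(854) + 0.7(526) = 945.00 + 854.00 + 368.20 = 2167.20
4. 1.35(756) = 1020.60
5. 1.3(756) + 0.7(787) + 0.7(1140) = 982.80 + 550.90 + 798.00 = 2331.70
The controlling combination is 1, giving 2531.35 plf.

2531.35 plf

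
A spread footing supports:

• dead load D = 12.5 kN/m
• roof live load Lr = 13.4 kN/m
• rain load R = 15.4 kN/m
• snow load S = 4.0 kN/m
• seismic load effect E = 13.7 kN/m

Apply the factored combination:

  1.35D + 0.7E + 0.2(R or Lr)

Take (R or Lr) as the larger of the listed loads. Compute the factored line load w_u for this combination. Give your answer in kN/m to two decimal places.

(R or Lr) → R = 15.4 kN/m.
1.35(12.5) + 0.7(13.7) + 0.2(15.4) = 16.88 + 9.59 + 3.08 = 29.55
w_u = 29.55 kN/m.

29.55 kN/m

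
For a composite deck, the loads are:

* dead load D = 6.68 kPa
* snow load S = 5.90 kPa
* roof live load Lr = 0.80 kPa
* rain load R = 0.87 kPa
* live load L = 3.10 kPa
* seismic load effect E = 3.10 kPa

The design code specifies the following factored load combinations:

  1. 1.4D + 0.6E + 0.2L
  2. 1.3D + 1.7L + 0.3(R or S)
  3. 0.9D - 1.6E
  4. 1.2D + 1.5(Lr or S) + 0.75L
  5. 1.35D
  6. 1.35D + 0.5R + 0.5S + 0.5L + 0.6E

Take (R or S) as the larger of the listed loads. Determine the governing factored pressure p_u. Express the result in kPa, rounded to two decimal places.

(R or S) → S = 5.90 kPa; (Lr or S) → S = 5.90 kPa.
1. 1.4(6.68) + 0.6(3.10) + 0.2(3.10) = 9.35 + 1.86 + 0.62 = 11.83
2. 1.3(6.68) + 1.7(3.10) + 0.3(5.90) = 8.68 + 5.27 + 1.77 = 15.72
3. 0.9(6.68) - 1.6(3.10) = 6.01 - 4.96 = 1.05
4. 1.2(6.68) + 1.5(5.90) + 0.75(3.10) = 19.19
5. 1.35(6.68) = 9.02
6. 1.35(6.68) + 0.5(0.87) + 0.5(5.90) + 0.5(3.10) + 0.6(3.10) = 15.81
Maximum is from combination 4.

19.19 kPa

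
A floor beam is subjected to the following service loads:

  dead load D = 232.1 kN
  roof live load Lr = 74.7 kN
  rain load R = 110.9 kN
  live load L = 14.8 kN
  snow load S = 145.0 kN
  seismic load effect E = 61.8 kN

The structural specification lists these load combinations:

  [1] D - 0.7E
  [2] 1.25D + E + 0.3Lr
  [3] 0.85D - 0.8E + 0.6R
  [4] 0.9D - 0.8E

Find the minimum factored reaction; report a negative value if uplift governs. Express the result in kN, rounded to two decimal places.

[1] 1.0(232.1) - 0.7(61.8) = 188.84
[2] 1.25(232.1) + 1.0(61.8) + 0.3(74.7) = 374.34
[3] 0.85(232.1) - 0.8(61.8) + 0.6(110.9) = 214.39
[4] 0.9(232.1) - 0.8(61.8) = 159.45
Combination 4 gives the minimum: 159.45 kN.

159.45 kN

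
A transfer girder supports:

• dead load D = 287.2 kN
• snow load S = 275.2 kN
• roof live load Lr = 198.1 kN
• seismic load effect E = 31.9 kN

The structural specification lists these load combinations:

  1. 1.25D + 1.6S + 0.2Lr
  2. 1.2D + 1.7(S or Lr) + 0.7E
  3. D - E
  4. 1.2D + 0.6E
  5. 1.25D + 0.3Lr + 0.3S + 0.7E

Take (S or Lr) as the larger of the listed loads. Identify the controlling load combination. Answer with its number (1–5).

(S or Lr) → S = 275.2 kN.
1. 1.25(287.2) + 1.6(275.2) + 0.2(198.1) = 359.0 + 440.3 + 39.6 = 838.9
2. 1.2(287.2) + 1.7(275.2) + 0.7(31.9) = 834.8
3. 1.0(287.2) - 1.0(31.9) = 287.2 - 31.9 = 255.3
4. 1.2(287.2) + 0.6(31.9) = 363.8
5. 1.25(287.2) + 0.3(198.1) + 0.3(275.2) + 0.7(31.9) = 359.0 + 59.4 + 82.6 + 22.3 = 523.3
The largest value is 838.9 kN from combination 1.

Combination 1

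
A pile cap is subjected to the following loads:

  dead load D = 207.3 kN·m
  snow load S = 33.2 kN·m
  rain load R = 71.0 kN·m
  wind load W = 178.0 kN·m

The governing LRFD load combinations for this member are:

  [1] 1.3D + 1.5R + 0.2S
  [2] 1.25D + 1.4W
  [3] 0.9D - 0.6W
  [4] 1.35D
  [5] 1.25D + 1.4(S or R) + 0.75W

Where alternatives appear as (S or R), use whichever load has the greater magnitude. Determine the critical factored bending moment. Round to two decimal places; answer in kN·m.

508.33 kN·m

(S or R) → R = 71.0 kN·m.
[1] 1.3(207.3) + 1.5(71.0) + 0.2(33.2) = 269.49 + 106.50 + 6.64 = 382.63
[2] 1.25(207.3) + 1.4(178.0) = 259.13 + 249.20 = 508.33
[3] 0.9(207.3) - 0.6(178.0) = 186.57 - 106.80 = 79.77
[4] 1.35(207.3) = 279.86
[5] 1.25(207.3) + 1.4(71.0) + 0.75(178.0) = 259.13 + 99.40 + 133.50 = 492.03
Combination 2 governs: M_u = 508.33 kN·m.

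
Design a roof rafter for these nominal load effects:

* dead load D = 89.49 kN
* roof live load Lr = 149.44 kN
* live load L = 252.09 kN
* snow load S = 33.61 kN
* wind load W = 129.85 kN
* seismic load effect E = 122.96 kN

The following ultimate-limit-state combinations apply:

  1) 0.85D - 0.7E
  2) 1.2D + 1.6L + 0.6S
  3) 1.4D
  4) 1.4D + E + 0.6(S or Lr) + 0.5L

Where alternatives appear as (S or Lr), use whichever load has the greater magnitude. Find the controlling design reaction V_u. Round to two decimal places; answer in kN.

530.90 kN

(S or Lr) → Lr = 149.44 kN.
1) 0.85(89.49) - 0.7(122.96) = -10.01
2) 1.2(89.49) + 1.6(252.09) + 0.6(33.61) = 107.39 + 403.34 + 20.17 = 530.90
3) 1.4(89.49) = 125.29
4) 1.4(89.49) + 1.0(122.96) + 0.6(149.44) + 0.5(252.09) = 125.29 + 122.96 + 89.66 + 126.05 = 463.96
Combination 2 governs: V_u = 530.90 kN.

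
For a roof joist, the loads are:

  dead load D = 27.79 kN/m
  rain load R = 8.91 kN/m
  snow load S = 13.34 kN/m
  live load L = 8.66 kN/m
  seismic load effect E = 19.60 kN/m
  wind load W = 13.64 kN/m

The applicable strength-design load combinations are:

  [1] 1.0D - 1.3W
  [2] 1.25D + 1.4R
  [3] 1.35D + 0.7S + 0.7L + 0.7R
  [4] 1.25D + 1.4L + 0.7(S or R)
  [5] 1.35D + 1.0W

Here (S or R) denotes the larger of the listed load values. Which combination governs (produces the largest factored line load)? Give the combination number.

(S or R) → S = 13.34 kN/m.
[1] 1.0(27.79) - 1.3(13.64) = 27.79 - 17.73 = 10.06
[2] 1.25(27.79) + 1.4(8.91) = 34.74 + 12.47 = 47.21
[3] 1.35(27.79) + 0.7(13.34) + 0.7(8.66) + 0.7(8.91) = 59.15
[4] 1.25(27.79) + 1.4(8.66) + 0.7(13.34) = 34.74 + 12.12 + 9.34 = 56.20
[5] 1.35(27.79) + 1.0(13.64) = 37.52 + 13.64 = 51.16
The largest value is 59.15 kN/m from combination 3.

Combination 3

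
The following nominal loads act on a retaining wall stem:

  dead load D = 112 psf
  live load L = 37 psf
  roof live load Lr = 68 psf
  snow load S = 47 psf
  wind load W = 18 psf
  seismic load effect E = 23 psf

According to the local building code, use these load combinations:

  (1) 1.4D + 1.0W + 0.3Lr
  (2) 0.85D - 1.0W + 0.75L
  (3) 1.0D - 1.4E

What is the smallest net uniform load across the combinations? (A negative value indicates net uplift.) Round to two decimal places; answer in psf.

79.80 psf

(1) 1.4(112) + 1.0(18) + 0.3(68) = 156.80 + 18.00 + 20.40 = 195.20
(2) 0.85(112) - 1.0(18) + 0.75(37) = 95.20 - 18.00 + 27.75 = 104.95
(3) 1.0(112) - 1.4(23) = 112.00 - 32.20 = 79.80
Combination 3 gives the minimum: 79.80 psf.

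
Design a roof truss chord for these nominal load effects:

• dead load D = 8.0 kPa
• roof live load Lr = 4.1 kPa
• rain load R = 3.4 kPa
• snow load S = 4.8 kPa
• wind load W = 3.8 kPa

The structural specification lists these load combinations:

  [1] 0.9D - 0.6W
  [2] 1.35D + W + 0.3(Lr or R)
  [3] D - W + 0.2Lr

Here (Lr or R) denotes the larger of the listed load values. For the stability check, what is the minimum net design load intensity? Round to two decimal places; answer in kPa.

4.92 kPa

(Lr or R) → Lr = 4.1 kPa.
[1] 0.9(8.0) - 0.6(3.8) = 4.92
[2] 1.35(8.0) + 1.0(3.8) + 0.3(4.1) = 15.83
[3] 1.0(8.0) - 1.0(3.8) + 0.2(4.1) = 5.02
Combination 1 gives the minimum: 4.92 kPa.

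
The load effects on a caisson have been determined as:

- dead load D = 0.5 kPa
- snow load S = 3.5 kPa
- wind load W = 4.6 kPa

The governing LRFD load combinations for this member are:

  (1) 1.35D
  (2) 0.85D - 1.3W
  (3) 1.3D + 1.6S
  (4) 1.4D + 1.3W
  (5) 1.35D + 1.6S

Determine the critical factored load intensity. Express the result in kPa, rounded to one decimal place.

6.7 kPa

(1) 1.35(0.5) = 0.7
(2) 0.85(0.5) - 1.3(4.6) = 0.4 - 6.0 = -5.6
(3) 1.3(0.5) + 1.6(3.5) = 0.7 + 5.6 = 6.3
(4) 1.4(0.5) + 1.3(4.6) = 0.7 + 6.0 = 6.7
(5) 1.35(0.5) + 1.6(3.5) = 0.7 + 5.6 = 6.3
Combination 4 governs: q_u = 6.7 kPa.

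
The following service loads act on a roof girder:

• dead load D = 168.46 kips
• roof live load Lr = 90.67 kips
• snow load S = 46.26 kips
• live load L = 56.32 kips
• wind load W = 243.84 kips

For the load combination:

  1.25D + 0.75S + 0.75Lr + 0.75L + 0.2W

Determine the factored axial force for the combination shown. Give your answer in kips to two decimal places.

404.28 kips

1.25(168.46) + 0.75(46.26) + 0.75(90.67) + 0.75(56.32) + 0.2(243.84) = 404.28
P_u = 404.28 kips.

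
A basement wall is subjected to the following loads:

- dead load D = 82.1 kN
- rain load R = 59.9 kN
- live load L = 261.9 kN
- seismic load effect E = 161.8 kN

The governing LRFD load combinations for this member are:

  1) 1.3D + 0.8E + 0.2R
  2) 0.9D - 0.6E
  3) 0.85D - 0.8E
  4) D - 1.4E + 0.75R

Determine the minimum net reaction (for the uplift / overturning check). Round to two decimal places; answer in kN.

1) 1.3(82.1) + 0.8(161.8) + 0.2(59.9) = 106.73 + 129.44 + 11.98 = 248.15
2) 0.9(82.1) - 0.6(161.8) = 73.89 - 97.08 = -23.19
3) 0.85(82.1) - 0.8(161.8) = -59.66
4) 1.0(82.1) - 1.4(161.8) + 0.75(59.9) = -99.50
Combination 4 gives the minimum: -99.50 kN.

-99.50 kN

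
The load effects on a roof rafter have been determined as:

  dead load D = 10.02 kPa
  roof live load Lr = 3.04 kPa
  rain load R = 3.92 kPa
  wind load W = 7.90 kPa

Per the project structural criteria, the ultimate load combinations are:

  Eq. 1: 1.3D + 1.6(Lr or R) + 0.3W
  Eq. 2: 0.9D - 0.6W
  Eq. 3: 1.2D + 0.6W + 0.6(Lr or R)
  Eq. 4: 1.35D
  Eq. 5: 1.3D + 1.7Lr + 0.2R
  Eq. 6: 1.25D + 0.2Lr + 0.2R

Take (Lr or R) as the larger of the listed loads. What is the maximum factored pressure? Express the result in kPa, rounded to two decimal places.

21.67 kPa

(Lr or R) → R = 3.92 kPa.
Eq. 1: 1.3(10.02) + 1.6(3.92) + 0.3(7.90) = 13.03 + 6.27 + 2.37 = 21.67
Eq. 2: 0.9(10.02) - 0.6(7.90) = 9.02 - 4.74 = 4.28
Eq. 3: 1.2(10.02) + 0.6(7.90) + 0.6(3.92) = 19.12
Eq. 4: 1.35(10.02) = 13.53
Eq. 5: 1.3(10.02) + 1.7(3.04) + 0.2(3.92) = 13.03 + 5.17 + 0.78 = 18.98
Eq. 6: 1.25(10.02) + 0.2(3.04) + 0.2(3.92) = 12.53 + 0.61 + 0.78 = 13.92
The controlling combination is 1, giving 21.67 kPa.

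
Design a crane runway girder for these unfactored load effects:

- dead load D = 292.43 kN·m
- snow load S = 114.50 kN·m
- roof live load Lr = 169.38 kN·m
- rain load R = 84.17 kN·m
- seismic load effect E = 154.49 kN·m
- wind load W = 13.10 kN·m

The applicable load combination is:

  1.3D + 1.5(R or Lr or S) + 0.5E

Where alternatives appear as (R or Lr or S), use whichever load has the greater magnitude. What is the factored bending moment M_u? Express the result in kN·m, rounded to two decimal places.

711.47 kN·m

(R or Lr or S) → Lr = 169.38 kN·m.
1.3(292.43) + 1.5(169.38) + 0.5(154.49) = 711.47
M_u = 711.47 kN·m.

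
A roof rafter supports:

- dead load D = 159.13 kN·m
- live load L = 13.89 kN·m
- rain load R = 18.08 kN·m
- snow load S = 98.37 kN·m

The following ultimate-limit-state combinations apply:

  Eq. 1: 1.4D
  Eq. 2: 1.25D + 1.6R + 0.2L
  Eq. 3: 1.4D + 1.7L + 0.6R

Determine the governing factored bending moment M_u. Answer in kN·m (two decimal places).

257.24 kN·m

Eq. 1: 1.4(159.13) = 222.78
Eq. 2: 1.25(159.13) + 1.6(18.08) + 0.2(13.89) = 198.91 + 28.93 + 2.78 = 230.62
Eq. 3: 1.4(159.13) + 1.7(13.89) + 0.6(18.08) = 222.78 + 23.61 + 10.85 = 257.24
Maximum is from combination 3.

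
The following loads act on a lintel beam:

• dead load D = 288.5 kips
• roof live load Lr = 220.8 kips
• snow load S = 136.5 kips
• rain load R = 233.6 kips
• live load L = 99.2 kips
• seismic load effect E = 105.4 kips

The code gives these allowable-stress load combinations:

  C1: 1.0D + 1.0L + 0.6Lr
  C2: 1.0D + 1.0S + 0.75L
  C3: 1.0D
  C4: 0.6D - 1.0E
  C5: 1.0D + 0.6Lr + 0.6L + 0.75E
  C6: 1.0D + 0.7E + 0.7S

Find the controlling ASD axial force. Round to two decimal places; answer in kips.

559.55 kips

C1: 1.0(288.5) + 1.0(99.2) + 0.6(220.8) = 520.18
C2: 1.0(288.5) + 1.0(136.5) + 0.75(99.2) = 499.40
C3: 1.0(288.5) = 288.50
C4: 0.6(288.5) - 1.0(105.4) = 67.70
C5: 1.0(288.5) + 0.6(220.8) + 0.6(99.2) + 0.75(105.4) = 559.55
C6: 1.0(288.5) + 0.7(105.4) + 0.7(136.5) = 457.83
The controlling combination is 5, giving 559.55 kips.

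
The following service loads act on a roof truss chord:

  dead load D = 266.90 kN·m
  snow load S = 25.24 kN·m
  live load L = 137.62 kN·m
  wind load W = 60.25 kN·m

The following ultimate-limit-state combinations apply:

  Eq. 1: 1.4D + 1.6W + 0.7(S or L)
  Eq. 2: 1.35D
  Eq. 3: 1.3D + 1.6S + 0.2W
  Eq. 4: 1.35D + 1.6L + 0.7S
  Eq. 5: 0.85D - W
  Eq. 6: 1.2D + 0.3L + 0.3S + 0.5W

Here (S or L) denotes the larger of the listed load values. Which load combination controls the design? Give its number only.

(S or L) → L = 137.62 kN·m.
Eq. 1: 1.4(266.90) + 1.6(60.25) + 0.7(137.62) = 373.66 + 96.40 + 96.33 = 566.39
Eq. 2: 1.35(266.90) = 360.32
Eq. 3: 1.3(266.90) + 1.6(25.24) + 0.2(60.25) = 346.97 + 40.38 + 12.05 = 399.40
Eq. 4: 1.35(266.90) + 1.6(137.62) + 0.7(25.24) = 360.32 + 220.19 + 17.67 = 598.18
Eq. 5: 0.85(266.90) - 1.0(60.25) = 226.87 - 60.25 = 166.62
Eq. 6: 1.2(266.90) + 0.3(137.62) + 0.3(25.24) + 0.5(60.25) = 399.26
The largest value is 598.18 kN·m from combination 4.

Combination 4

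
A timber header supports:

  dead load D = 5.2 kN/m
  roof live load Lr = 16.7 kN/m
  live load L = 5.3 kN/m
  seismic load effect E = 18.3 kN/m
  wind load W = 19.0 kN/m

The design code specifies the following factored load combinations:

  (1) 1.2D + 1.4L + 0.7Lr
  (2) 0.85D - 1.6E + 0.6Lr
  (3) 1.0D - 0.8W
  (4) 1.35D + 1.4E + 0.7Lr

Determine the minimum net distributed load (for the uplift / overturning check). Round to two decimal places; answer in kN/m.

(1) 1.2(5.2) + 1.4(5.3) + 0.7(16.7) = 25.35
(2) 0.85(5.2) - 1.6(18.3) + 0.6(16.7) = -14.84
(3) 1.0(5.2) - 0.8(19.0) = -10.00
(4) 1.35(5.2) + 1.4(18.3) + 0.7(16.7) = 44.33
Combination 2 gives the minimum: -14.84 kN/m.

-14.84 kN/m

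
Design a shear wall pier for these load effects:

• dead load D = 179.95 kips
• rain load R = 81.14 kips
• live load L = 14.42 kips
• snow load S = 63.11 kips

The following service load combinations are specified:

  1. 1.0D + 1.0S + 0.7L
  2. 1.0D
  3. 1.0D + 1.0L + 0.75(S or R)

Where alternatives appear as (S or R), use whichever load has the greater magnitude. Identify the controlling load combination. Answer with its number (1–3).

Combination 3

(S or R) → R = 81.14 kips.
1. 1.0(179.95) + 1.0(63.11) + 0.7(14.42) = 179.95 + 63.11 + 10.09 = 253.15
2. 1.0(179.95) = 179.95
3. 1.0(179.95) + 1.0(14.42) + 0.75(81.14) = 179.95 + 14.42 + 60.86 = 255.23
The largest value is 255.23 kips from combination 3.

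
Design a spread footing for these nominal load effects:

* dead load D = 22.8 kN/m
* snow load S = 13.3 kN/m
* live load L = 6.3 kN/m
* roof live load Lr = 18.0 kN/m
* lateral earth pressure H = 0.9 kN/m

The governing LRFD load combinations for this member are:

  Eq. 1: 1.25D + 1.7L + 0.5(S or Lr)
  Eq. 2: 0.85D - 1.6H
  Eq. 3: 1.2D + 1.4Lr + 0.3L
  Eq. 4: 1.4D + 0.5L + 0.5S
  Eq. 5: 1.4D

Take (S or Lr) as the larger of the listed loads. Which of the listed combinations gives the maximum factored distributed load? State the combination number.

(S or Lr) → Lr = 18.0 kN/m.
Eq. 1: 1.25(22.8) + 1.7(6.3) + 0.5(18.0) = 28.50 + 10.71 + 9.00 = 48.21
Eq. 2: 0.85(22.8) - 1.6(0.9) = 19.38 - 1.44 = 17.94
Eq. 3: 1.2(22.8) + 1.4(18.0) + 0.3(6.3) = 27.36 + 25.20 + 1.89 = 54.45
Eq. 4: 1.4(22.8) + 0.5(6.3) + 0.5(13.3) = 31.92 + 3.15 + 6.65 = 41.72
Eq. 5: 1.4(22.8) = 31.92
The largest value is 54.45 kN/m from combination 3.

Combination 3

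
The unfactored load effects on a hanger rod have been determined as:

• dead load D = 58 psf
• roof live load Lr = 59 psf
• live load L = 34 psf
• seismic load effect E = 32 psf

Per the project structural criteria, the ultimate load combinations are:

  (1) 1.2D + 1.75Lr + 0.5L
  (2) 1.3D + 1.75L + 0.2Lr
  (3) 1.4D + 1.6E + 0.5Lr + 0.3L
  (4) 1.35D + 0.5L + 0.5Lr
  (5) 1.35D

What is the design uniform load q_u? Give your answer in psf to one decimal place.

(1) 1.2(58) + 1.75(59) + 0.5(34) = 189.9
(2) 1.3(58) + 1.75(34) + 0.2(59) = 146.7
(3) 1.4(58) + 1.6(32) + 0.5(59) + 0.3(34) = 172.1
(4) 1.35(58) + 0.5(34) + 0.5(59) = 124.8
(5) 1.35(58) = 78.3
Maximum is from combination 1.

189.9 psf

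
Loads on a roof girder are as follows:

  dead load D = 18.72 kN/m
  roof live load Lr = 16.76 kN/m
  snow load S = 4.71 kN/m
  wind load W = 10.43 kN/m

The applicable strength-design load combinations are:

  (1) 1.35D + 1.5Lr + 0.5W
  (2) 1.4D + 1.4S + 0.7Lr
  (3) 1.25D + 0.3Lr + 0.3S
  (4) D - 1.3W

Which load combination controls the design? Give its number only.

(1) 1.35(18.72) + 1.5(16.76) + 0.5(10.43) = 25.27 + 25.14 + 5.22 = 55.63
(2) 1.4(18.72) + 1.4(4.71) + 0.7(16.76) = 26.21 + 6.59 + 11.73 = 44.53
(3) 1.25(18.72) + 0.3(16.76) + 0.3(4.71) = 23.40 + 5.03 + 1.41 = 29.84
(4) 1.0(18.72) - 1.3(10.43) = 18.72 - 13.56 = 5.16
The largest value is 55.63 kN/m from combination 1.

Combination 1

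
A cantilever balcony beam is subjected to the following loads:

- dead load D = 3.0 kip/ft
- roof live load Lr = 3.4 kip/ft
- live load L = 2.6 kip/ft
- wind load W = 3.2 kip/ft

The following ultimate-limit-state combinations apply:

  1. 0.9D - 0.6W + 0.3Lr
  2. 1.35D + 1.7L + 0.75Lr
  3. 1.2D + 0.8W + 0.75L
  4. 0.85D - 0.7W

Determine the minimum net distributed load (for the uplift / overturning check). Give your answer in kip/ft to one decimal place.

1. 0.9(3.0) - 0.6(3.2) + 0.3(3.4) = 2.7 - 1.9 + 1.0 = 1.8
2. 1.35(3.0) + 1.7(2.6) + 0.75(3.4) = 11.0
3. 1.2(3.0) + 0.8(3.2) + 0.75(2.6) = 8.1
4. 0.85(3.0) - 0.7(3.2) = 0.3
Combination 4 gives the minimum: 0.3 kip/ft.

0.3 kip/ft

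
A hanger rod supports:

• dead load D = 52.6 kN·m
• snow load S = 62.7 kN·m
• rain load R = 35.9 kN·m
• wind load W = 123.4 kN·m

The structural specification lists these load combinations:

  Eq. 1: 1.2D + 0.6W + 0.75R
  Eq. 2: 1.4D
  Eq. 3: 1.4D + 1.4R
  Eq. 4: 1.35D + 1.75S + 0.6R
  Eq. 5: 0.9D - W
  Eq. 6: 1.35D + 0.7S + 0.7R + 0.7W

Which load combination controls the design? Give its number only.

Combination 6

Eq. 1: 1.2(52.6) + 0.6(123.4) + 0.75(35.9) = 164.1
Eq. 2: 1.4(52.6) = 73.6
Eq. 3: 1.4(52.6) + 1.4(35.9) = 73.6 + 50.3 = 123.9
Eq. 4: 1.35(52.6) + 1.75(62.7) + 0.6(35.9) = 202.3
Eq. 5: 0.9(52.6) - 1.0(123.4) = 47.3 - 123.4 = -76.1
Eq. 6: 1.35(52.6) + 0.7(62.7) + 0.7(35.9) + 0.7(123.4) = 71.0 + 43.9 + 25.1 + 86.4 = 226.4
The largest value is 226.4 kN·m from combination 6.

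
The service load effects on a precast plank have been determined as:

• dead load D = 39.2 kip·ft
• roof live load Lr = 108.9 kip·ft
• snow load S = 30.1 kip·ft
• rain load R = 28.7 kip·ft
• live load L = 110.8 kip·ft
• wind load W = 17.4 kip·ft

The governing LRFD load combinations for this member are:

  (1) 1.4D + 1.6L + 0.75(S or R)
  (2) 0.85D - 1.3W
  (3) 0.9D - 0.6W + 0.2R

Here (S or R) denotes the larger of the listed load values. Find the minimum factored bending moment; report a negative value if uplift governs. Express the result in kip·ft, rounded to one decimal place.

(S or R) → S = 30.1 kip·ft.
(1) 1.4(39.2) + 1.6(110.8) + 0.75(30.1) = 254.7
(2) 0.85(39.2) - 1.3(17.4) = 10.7
(3) 0.9(39.2) - 0.6(17.4) + 0.2(28.7) = 30.6
Combination 2 gives the minimum: 10.7 kip·ft.

10.7 kip·ft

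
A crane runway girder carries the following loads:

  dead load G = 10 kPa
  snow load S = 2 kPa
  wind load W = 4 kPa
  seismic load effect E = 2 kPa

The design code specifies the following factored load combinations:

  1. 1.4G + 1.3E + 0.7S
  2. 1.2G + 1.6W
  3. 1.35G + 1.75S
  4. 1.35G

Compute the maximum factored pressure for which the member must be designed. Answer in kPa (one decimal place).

1. 1.4(10) + 1.3(2) + 0.7(2) = 18.0
2. 1.2(10) + 1.6(4) = 18.4
3. 1.35(10) + 1.75(2) = 17.0
4. 1.35(10) = 13.5
The controlling combination is 2, giving 18.4 kPa.

18.4 kPa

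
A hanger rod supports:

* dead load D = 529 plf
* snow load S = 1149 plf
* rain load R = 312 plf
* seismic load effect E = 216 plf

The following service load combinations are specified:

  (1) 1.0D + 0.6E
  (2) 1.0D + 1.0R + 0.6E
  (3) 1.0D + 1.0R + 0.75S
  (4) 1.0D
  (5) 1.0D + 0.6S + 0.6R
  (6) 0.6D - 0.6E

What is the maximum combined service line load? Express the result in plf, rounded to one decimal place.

1702.8 plf

(1) 1.0(529) + 0.6(216) = 529.0 + 129.6 = 658.6
(2) 1.0(529) + 1.0(312) + 0.6(216) = 529.0 + 312.0 + 129.6 = 970.6
(3) 1.0(529) + 1.0(312) + 0.75(1149) = 529.0 + 312.0 + 861.8 = 1702.8
(4) 1.0(529) = 529.0
(5) 1.0(529) + 0.6(1149) + 0.6(312) = 529.0 + 689.4 + 187.2 = 1405.6
(6) 0.6(529) - 0.6(216) = 317.4 - 129.6 = 187.8
Combination 3 governs: w = 1702.8 plf.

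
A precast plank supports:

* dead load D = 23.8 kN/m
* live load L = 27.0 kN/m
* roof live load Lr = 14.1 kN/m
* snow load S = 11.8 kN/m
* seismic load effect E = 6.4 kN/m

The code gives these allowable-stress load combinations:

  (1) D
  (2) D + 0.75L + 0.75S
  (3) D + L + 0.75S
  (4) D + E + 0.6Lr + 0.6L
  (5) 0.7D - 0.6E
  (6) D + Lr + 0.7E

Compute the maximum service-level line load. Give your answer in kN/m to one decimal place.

(1) 1.0(23.8) = 23.8
(2) 1.0(23.8) + 0.75(27.0) + 0.75(11.8) = 52.9
(3) 1.0(23.8) + 1.0(27.0) + 0.75(11.8) = 23.8 + 27.0 + 8.9 = 59.7
(4) 1.0(23.8) + 1.0(6.4) + 0.6(14.1) + 0.6(27.0) = 23.8 + 6.4 + 8.5 + 16.2 = 54.9
(5) 0.7(23.8) - 0.6(6.4) = 12.8
(6) 1.0(23.8) + 1.0(14.1) + 0.7(6.4) = 23.8 + 14.1 + 4.5 = 42.4
Maximum is from combination 3.

59.7 kN/m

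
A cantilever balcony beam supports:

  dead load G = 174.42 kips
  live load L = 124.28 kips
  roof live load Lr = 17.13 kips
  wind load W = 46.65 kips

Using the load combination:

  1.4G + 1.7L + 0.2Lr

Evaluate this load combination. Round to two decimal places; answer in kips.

458.89 kips

1.4(174.42) + 1.7(124.28) + 0.2(17.13) = 458.89
P_u = 458.89 kips.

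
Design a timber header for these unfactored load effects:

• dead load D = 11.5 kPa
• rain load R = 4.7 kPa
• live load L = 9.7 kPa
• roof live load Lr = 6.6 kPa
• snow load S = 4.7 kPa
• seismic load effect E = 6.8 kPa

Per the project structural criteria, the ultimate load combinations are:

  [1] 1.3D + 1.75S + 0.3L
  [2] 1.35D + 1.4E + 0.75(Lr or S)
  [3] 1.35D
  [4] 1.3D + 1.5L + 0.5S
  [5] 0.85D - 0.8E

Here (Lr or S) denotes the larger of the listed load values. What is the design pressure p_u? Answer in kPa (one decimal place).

31.9 kPa

(Lr or S) → Lr = 6.6 kPa.
[1] 1.3(11.5) + 1.75(4.7) + 0.3(9.7) = 26.1
[2] 1.35(11.5) + 1.4(6.8) + 0.75(6.6) = 30.0
[3] 1.35(11.5) = 15.5
[4] 1.3(11.5) + 1.5(9.7) + 0.5(4.7) = 31.9
[5] 0.85(11.5) - 0.8(6.8) = 4.3
Maximum is from combination 4.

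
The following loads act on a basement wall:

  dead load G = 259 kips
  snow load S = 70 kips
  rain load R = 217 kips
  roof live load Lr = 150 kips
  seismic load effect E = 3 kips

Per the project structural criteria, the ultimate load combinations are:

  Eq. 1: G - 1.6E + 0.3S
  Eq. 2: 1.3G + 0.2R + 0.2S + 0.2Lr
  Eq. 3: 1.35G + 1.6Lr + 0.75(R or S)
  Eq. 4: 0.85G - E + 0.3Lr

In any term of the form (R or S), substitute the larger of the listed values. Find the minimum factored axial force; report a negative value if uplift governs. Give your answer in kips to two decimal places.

262.15 kips

(R or S) → R = 217 kips.
Eq. 1: 1.0(259) - 1.6(3) + 0.3(70) = 259.00 - 4.80 + 21.00 = 275.20
Eq. 2: 1.3(259) + 0.2(217) + 0.2(70) + 0.2(150) = 336.70 + 43.40 + 14.00 + 30.00 = 424.10
Eq. 3: 1.35(259) + 1.6(150) + 0.75(217) = 349.65 + 240.00 + 162.75 = 752.40
Eq. 4: 0.85(259) - 1.0(3) + 0.3(150) = 220.15 - 3.00 + 45.00 = 262.15
Combination 4 gives the minimum: 262.15 kips.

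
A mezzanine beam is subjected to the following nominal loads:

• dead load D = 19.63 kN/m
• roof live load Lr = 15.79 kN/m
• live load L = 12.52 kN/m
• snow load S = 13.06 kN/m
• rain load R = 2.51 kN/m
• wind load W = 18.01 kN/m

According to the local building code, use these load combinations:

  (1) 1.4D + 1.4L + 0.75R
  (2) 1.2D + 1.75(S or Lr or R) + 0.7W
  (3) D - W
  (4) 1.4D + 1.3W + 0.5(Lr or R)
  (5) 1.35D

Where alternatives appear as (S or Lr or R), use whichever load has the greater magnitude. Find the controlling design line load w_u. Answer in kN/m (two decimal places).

63.80 kN/m

(S or Lr or R) → Lr = 15.79 kN/m; (Lr or R) → Lr = 15.79 kN/m.
(1) 1.4(19.63) + 1.4(12.52) + 0.75(2.51) = 27.48 + 17.53 + 1.88 = 46.89
(2) 1.2(19.63) + 1.75(15.79) + 0.7(18.01) = 23.56 + 27.63 + 12.61 = 63.80
(3) 1.0(19.63) - 1.0(18.01) = 19.63 - 18.01 = 1.62
(4) 1.4(19.63) + 1.3(18.01) + 0.5(15.79) = 27.48 + 23.41 + 7.90 = 58.79
(5) 1.35(19.63) = 26.50
Maximum is from combination 2.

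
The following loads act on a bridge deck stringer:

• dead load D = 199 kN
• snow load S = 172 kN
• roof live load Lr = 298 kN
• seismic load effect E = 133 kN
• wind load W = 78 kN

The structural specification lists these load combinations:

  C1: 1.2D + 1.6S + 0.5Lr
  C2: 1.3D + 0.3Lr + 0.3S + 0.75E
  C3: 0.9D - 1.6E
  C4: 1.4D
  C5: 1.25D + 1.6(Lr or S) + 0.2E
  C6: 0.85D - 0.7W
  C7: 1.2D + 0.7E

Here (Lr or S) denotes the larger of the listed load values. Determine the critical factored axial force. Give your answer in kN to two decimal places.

752.15 kN

(Lr or S) → Lr = 298 kN.
C1: 1.2(199) + 1.6(172) + 0.5(298) = 238.80 + 275.20 + 149.00 = 663.00
C2: 1.3(199) + 0.3(298) + 0.3(172) + 0.75(133) = 258.70 + 89.40 + 51.60 + 99.75 = 499.45
C3: 0.9(199) - 1.6(133) = 179.10 - 212.80 = -33.70
C4: 1.4(199) = 278.60
C5: 1.25(199) + 1.6(298) + 0.2(133) = 248.75 + 476.80 + 26.60 = 752.15
C6: 0.85(199) - 0.7(78) = 169.15 - 54.60 = 114.55
C7: 1.2(199) + 0.7(133) = 238.80 + 93.10 = 331.90
Maximum is from combination 5.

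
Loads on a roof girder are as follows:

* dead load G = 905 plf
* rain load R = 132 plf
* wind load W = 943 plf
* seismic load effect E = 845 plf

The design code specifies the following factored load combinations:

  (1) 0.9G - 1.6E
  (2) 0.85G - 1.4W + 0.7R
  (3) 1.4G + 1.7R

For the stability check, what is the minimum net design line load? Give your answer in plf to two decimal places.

(1) 0.9(905) - 1.6(845) = 814.50 - 1352.00 = -537.50
(2) 0.85(905) - 1.4(943) + 0.7(132) = 769.25 - 1320.20 + 92.40 = -458.55
(3) 1.4(905) + 1.7(132) = 1267.00 + 224.40 = 1491.40
Combination 1 gives the minimum: -537.50 plf.

-537.50 plf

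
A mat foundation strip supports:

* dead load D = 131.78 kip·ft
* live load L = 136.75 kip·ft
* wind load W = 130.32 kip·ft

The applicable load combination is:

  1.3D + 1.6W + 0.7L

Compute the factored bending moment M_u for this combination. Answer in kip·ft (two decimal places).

1.3(131.78) + 1.6(130.32) + 0.7(136.75) = 171.31 + 208.51 + 95.73 = 475.55
M_u = 475.55 kip·ft.

475.55 kip·ft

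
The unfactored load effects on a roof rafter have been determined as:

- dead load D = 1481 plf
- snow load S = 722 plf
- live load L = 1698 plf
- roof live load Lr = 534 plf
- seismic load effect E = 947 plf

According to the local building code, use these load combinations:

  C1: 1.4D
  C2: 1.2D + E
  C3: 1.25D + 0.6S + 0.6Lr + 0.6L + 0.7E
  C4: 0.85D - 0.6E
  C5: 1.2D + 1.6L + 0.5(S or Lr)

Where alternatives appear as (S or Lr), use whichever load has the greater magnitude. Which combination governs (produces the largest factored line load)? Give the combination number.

Combination 5

(S or Lr) → S = 722 plf.
C1: 1.4(1481) = 2073.4
C2: 1.2(1481) + 1.0(947) = 1777.2 + 947.0 = 2724.2
C3: 1.25(1481) + 0.6(722) + 0.6(534) + 0.6(1698) + 0.7(947) = 1851.3 + 433.2 + 320.4 + 1018.8 + 662.9 = 4286.6
C4: 0.85(1481) - 0.6(947) = 1258.9 - 568.2 = 690.7
C5: 1.2(1481) + 1.6(1698) + 0.5(722) = 1777.2 + 2716.8 + 361.0 = 4855.0
The largest value is 4855.0 plf from combination 5.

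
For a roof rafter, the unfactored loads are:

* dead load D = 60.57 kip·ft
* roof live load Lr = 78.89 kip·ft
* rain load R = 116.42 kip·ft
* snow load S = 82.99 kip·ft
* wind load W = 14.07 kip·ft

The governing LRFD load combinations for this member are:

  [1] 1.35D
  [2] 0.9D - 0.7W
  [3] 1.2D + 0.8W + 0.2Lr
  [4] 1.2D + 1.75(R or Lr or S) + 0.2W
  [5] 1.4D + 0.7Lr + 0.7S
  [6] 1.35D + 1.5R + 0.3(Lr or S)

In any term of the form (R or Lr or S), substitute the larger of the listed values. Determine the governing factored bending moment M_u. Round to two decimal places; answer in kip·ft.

(R or Lr or S) → R = 116.42 kip·ft; (Lr or S) → S = 82.99 kip·ft.
[1] 1.35(60.57) = 81.77
[2] 0.9(60.57) - 0.7(14.07) = 54.51 - 9.85 = 44.66
[3] 1.2(60.57) + 0.8(14.07) + 0.2(78.89) = 72.68 + 11.26 + 15.78 = 99.72
[4] 1.2(60.57) + 1.75(116.42) + 0.2(14.07) = 72.68 + 203.74 + 2.81 = 279.23
[5] 1.4(60.57) + 0.7(78.89) + 0.7(82.99) = 84.80 + 55.22 + 58.09 = 198.11
[6] 1.35(60.57) + 1.5(116.42) + 0.3(82.99) = 81.77 + 174.63 + 24.90 = 281.30
Maximum is from combination 6.

281.30 kip·ft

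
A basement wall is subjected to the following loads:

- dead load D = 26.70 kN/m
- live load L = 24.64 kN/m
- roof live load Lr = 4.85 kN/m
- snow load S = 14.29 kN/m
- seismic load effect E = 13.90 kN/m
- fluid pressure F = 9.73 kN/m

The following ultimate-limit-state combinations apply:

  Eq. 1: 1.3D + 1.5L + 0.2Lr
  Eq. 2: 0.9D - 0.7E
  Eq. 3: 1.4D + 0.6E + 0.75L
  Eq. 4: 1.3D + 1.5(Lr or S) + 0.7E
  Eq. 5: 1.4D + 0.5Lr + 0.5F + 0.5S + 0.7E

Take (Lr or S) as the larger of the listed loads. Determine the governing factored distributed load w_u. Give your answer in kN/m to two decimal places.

(Lr or S) → S = 14.29 kN/m.
Eq. 1: 1.3(26.70) + 1.5(24.64) + 0.2(4.85) = 34.71 + 36.96 + 0.97 = 72.64
Eq. 2: 0.9(26.70) - 0.7(13.90) = 24.03 - 9.73 = 14.30
Eq. 3: 1.4(26.70) + 0.6(13.90) + 0.75(24.64) = 37.38 + 8.34 + 18.48 = 64.20
Eq. 4: 1.3(26.70) + 1.5(14.29) + 0.7(13.90) = 34.71 + 21.44 + 9.73 = 65.88
Eq. 5: 1.4(26.70) + 0.5(4.85) + 0.5(9.73) + 0.5(14.29) + 0.7(13.90) = 61.55
Maximum is from combination 1.

72.64 kN/m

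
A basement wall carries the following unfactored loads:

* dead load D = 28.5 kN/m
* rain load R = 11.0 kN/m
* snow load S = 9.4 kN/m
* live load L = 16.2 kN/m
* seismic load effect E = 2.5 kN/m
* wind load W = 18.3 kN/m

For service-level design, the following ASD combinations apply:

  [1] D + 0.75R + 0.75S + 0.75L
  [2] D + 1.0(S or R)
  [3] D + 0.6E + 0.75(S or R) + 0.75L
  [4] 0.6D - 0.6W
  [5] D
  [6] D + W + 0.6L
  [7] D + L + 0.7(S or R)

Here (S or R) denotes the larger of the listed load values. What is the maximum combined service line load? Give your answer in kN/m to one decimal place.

(S or R) → R = 11.0 kN/m.
[1] 1.0(28.5) + 0.75(11.0) + 0.75(9.4) + 0.75(16.2) = 56.0
[2] 1.0(28.5) + 1.0(11.0) = 28.5 + 11.0 = 39.5
[3] 1.0(28.5) + 0.6(2.5) + 0.75(11.0) + 0.75(16.2) = 50.4
[4] 0.6(28.5) - 0.6(18.3) = 17.1 - 11.0 = 6.1
[5] 1.0(28.5) = 28.5
[6] 1.0(28.5) + 1.0(18.3) + 0.6(16.2) = 28.5 + 18.3 + 9.7 = 56.5
[7] 1.0(28.5) + 1.0(16.2) + 0.7(11.0) = 28.5 + 16.2 + 7.7 = 52.4
Maximum is from combination 6.

56.5 kN/m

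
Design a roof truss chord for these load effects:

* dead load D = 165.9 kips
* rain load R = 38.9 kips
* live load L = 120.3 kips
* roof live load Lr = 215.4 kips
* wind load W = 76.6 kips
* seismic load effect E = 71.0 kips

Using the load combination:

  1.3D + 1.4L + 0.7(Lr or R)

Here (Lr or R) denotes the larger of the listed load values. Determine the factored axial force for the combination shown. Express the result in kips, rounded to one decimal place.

534.9 kips

(Lr or R) → Lr = 215.4 kips.
1.3(165.9) + 1.4(120.3) + 0.7(215.4) = 534.9
P_u = 534.9 kips.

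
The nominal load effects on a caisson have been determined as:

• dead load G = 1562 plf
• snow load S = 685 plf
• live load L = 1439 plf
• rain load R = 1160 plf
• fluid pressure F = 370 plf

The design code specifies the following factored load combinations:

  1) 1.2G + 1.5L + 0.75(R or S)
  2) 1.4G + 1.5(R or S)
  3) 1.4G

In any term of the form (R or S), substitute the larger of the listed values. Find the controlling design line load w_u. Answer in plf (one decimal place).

(R or S) → R = 1160 plf.
1) 1.2(1562) + 1.5(1439) + 0.75(1160) = 1874.4 + 2158.5 + 870.0 = 4902.9
2) 1.4(1562) + 1.5(1160) = 2186.8 + 1740.0 = 3926.8
3) 1.4(1562) = 2186.8
Combination 1 governs: w_u = 4902.9 plf.

4902.9 plf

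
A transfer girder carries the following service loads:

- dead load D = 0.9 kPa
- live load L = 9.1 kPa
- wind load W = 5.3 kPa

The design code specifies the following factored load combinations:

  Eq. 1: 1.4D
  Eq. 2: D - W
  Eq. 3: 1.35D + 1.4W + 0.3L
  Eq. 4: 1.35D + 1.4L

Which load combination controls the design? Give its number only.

Eq. 1: 1.4(0.9) = 1.26
Eq. 2: 1.0(0.9) - 1.0(5.3) = -4.40
Eq. 3: 1.35(0.9) + 1.4(5.3) + 0.3(9.1) = 11.37
Eq. 4: 1.35(0.9) + 1.4(9.1) = 13.96
The largest value is 13.96 kPa from combination 4.

Combination 4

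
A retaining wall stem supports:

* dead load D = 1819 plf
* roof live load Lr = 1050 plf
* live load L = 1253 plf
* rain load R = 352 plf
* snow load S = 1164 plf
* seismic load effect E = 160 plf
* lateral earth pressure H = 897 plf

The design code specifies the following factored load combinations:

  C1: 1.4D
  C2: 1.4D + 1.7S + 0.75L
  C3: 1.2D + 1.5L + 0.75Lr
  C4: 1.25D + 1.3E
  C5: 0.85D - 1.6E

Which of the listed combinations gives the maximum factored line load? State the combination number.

C1: 1.4(1819) = 2546.60
C2: 1.4(1819) + 1.7(1164) + 0.75(1253) = 2546.60 + 1978.80 + 939.75 = 5465.15
C3: 1.2(1819) + 1.5(1253) + 0.75(1050) = 2182.80 + 1879.50 + 787.50 = 4849.80
C4: 1.25(1819) + 1.3(160) = 2273.75 + 208.00 = 2481.75
C5: 0.85(1819) - 1.6(160) = 1546.15 - 256.00 = 1290.15
The largest value is 5465.15 plf from combination 2.

Combination 2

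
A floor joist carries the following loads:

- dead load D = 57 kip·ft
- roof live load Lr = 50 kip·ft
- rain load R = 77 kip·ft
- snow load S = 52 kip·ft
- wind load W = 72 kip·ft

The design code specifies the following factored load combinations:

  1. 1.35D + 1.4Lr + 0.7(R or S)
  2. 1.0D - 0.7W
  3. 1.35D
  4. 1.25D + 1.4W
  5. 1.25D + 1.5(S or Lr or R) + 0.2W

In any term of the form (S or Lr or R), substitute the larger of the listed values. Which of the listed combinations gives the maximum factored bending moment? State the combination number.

(R or S) → R = 77 kip·ft; (S or Lr or R) → R = 77 kip·ft.
1. 1.35(57) + 1.4(50) + 0.7(77) = 200.85
2. 1.0(57) - 0.7(72) = 6.60
3. 1.35(57) = 76.95
4. 1.25(57) + 1.4(72) = 172.05
5. 1.25(57) + 1.5(77) + 0.2(72) = 201.15
The largest value is 201.15 kip·ft from combination 5.

Combination 5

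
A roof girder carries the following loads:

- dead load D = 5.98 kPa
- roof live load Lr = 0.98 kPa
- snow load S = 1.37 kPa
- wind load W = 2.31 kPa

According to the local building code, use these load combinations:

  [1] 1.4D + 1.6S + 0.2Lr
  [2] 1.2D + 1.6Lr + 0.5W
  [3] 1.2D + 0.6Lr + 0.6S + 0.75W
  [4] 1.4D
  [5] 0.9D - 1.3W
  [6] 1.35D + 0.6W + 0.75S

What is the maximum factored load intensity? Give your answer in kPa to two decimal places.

10.76 kPa

[1] 1.4(5.98) + 1.6(1.37) + 0.2(0.98) = 8.37 + 2.19 + 0.20 = 10.76
[2] 1.2(5.98) + 1.6(0.98) + 0.5(2.31) = 9.90
[3] 1.2(5.98) + 0.6(0.98) + 0.6(1.37) + 0.75(2.31) = 7.18 + 0.59 + 0.82 + 1.73 = 10.32
[4] 1.4(5.98) = 8.37
[5] 0.9(5.98) - 1.3(2.31) = 5.38 - 3.00 = 2.38
[6] 1.35(5.98) + 0.6(2.31) + 0.75(1.37) = 8.07 + 1.39 + 1.03 = 10.49
The controlling combination is 1, giving 10.76 kPa.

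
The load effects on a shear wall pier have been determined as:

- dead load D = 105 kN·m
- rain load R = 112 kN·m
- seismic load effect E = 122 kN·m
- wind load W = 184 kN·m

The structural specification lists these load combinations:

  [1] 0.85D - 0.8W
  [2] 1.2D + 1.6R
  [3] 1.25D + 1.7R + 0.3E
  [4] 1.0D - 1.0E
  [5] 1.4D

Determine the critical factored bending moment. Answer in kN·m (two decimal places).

[1] 0.85(105) - 0.8(184) = -57.95
[2] 1.2(105) + 1.6(112) = 305.20
[3] 1.25(105) + 1.7(112) + 0.3(122) = 358.25
[4] 1.0(105) - 1.0(122) = -17.00
[5] 1.4(105) = 147.00
Combination 3 governs: M_u = 358.25 kN·m.

358.25 kN·m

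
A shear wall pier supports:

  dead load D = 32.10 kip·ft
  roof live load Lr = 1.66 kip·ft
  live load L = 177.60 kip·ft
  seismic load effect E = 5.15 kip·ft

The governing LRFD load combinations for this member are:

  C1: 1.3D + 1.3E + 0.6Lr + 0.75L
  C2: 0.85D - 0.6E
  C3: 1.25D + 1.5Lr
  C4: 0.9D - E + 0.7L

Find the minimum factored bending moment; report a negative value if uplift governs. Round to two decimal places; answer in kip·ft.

C1: 1.3(32.10) + 1.3(5.15) + 0.6(1.66) + 0.75(177.60) = 182.62
C2: 0.85(32.10) - 0.6(5.15) = 27.29 - 3.09 = 24.20
C3: 1.25(32.10) + 1.5(1.66) = 40.13 + 2.49 = 42.62
C4: 0.9(32.10) - 1.0(5.15) + 0.7(177.60) = 28.89 - 5.15 + 124.32 = 148.06
Combination 2 gives the minimum: 24.20 kip·ft.

24.20 kip·ft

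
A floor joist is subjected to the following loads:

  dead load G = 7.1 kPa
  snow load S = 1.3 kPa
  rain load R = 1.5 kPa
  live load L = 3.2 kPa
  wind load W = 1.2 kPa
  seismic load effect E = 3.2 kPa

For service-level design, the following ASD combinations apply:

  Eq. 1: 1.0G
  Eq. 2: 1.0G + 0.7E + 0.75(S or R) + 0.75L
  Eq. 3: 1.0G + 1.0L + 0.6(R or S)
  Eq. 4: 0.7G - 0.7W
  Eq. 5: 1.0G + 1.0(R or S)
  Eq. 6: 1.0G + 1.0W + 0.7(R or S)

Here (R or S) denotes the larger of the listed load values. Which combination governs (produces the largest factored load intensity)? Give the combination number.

Combination 2

(S or R) → R = 1.5 kPa; (R or S) → R = 1.5 kPa.
Eq. 1: 1.0(7.1) = 7.10
Eq. 2: 1.0(7.1) + 0.7(3.2) + 0.75(1.5) + 0.75(3.2) = 12.87
Eq. 3: 1.0(7.1) + 1.0(3.2) + 0.6(1.5) = 11.20
Eq. 4: 0.7(7.1) - 0.7(1.2) = 4.13
Eq. 5: 1.0(7.1) + 1.0(1.5) = 8.60
Eq. 6: 1.0(7.1) + 1.0(1.2) + 0.7(1.5) = 9.35
The largest value is 12.87 kPa from combination 2.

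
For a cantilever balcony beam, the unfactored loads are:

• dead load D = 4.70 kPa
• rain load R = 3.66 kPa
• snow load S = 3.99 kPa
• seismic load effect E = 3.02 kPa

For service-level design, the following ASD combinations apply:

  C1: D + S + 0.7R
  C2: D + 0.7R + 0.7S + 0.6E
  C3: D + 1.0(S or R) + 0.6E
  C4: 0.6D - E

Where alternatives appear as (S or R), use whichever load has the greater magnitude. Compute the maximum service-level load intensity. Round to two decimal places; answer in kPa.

(S or R) → S = 3.99 kPa.
C1: 1.0(4.70) + 1.0(3.99) + 0.7(3.66) = 4.70 + 3.99 + 2.56 = 11.25
C2: 1.0(4.70) + 0.7(3.66) + 0.7(3.99) + 0.6(3.02) = 11.87
C3: 1.0(4.70) + 1.0(3.99) + 0.6(3.02) = 4.70 + 3.99 + 1.81 = 10.50
C4: 0.6(4.70) - 1.0(3.02) = 2.82 - 3.02 = -0.20
Combination 2 governs: q = 11.87 kPa.

11.87 kPa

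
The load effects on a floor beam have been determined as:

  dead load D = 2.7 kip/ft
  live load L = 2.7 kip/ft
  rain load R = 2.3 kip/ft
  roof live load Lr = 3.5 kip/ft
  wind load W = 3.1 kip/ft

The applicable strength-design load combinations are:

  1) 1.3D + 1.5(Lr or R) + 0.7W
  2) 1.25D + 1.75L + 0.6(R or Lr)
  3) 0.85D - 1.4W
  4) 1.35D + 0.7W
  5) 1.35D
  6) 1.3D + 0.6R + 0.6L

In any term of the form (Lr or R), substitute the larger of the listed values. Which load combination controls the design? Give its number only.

(Lr or R) → Lr = 3.5 kip/ft; (R or Lr) → Lr = 3.5 kip/ft.
1) 1.3(2.7) + 1.5(3.5) + 0.7(3.1) = 10.9
2) 1.25(2.7) + 1.75(2.7) + 0.6(3.5) = 3.4 + 4.7 + 2.1 = 10.2
3) 0.85(2.7) - 1.4(3.1) = 2.3 - 4.3 = -2.0
4) 1.35(2.7) + 0.7(3.1) = 3.6 + 2.2 = 5.8
5) 1.35(2.7) = 3.6
6) 1.3(2.7) + 0.6(2.3) + 0.6(2.7) = 3.5 + 1.4 + 1.6 = 6.5
The largest value is 10.9 kip/ft from combination 1.

Combination 1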